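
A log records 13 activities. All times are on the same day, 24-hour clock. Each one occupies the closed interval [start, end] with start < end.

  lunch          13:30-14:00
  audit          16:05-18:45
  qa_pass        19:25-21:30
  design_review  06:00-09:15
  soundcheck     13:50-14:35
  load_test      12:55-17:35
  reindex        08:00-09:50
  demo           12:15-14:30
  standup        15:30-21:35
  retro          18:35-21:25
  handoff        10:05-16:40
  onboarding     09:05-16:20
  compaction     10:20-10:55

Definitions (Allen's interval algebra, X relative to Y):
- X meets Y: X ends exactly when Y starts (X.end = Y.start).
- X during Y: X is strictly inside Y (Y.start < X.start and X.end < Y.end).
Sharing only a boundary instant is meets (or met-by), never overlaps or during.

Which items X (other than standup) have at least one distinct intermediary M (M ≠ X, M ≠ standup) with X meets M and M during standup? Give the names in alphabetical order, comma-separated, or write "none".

Target standup = [15:30, 21:35].
Intermediaries M with M during standup: audit, qa_pass, retro.
Via audit — items with X meets audit: none.
Via qa_pass — items with X meets qa_pass: none.
Via retro — items with X meets retro: none.
Union: none.

none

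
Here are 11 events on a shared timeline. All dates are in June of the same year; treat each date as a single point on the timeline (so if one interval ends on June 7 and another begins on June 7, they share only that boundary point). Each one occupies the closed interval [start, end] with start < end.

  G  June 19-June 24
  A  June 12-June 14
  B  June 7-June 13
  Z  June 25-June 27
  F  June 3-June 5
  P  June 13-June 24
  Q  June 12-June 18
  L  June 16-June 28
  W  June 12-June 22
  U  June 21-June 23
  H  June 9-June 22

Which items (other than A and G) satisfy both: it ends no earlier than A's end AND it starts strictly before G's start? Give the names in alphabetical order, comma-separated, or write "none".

H, L, P, Q, W

Conditions: its end is no earlier than A's end (X.end >= June 14) AND its start is strictly before G's start (X.start < June 19).
B: end June 13 >= June 14? ✗; start June 7 < June 19? ✓ → no.
F: end June 5 >= June 14? ✗; start June 3 < June 19? ✓ → no.
H: end June 22 >= June 14? ✓; start June 9 < June 19? ✓ → yes.
L: end June 28 >= June 14? ✓; start June 16 < June 19? ✓ → yes.
P: end June 24 >= June 14? ✓; start June 13 < June 19? ✓ → yes.
Q: end June 18 >= June 14? ✓; start June 12 < June 19? ✓ → yes.
U: end June 23 >= June 14? ✓; start June 21 < June 19? ✗ → no.
W: end June 22 >= June 14? ✓; start June 12 < June 19? ✓ → yes.
Z: end June 27 >= June 14? ✓; start June 25 < June 19? ✗ → no.
Result: H, L, P, Q, W.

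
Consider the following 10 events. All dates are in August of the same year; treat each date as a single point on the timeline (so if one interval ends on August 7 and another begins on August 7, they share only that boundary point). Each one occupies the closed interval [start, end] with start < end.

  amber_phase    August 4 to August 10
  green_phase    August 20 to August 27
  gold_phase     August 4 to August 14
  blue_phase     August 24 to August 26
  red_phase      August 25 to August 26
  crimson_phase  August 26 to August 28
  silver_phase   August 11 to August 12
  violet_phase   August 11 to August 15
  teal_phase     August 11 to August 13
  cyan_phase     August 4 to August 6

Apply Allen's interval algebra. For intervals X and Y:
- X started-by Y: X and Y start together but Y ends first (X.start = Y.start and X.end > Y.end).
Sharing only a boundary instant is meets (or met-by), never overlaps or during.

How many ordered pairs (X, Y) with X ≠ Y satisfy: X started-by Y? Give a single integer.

6

Checking all 90 ordered pairs for relation 'started-by'; matching pairs in alphabetical order:
(amber_phase, cyan_phase): amber_phase started-by cyan_phase ✓
(gold_phase, amber_phase): gold_phase started-by amber_phase ✓
(gold_phase, cyan_phase): gold_phase started-by cyan_phase ✓
(teal_phase, silver_phase): teal_phase started-by silver_phase ✓
(violet_phase, silver_phase): violet_phase started-by silver_phase ✓
(violet_phase, teal_phase): violet_phase started-by teal_phase ✓
Count: 6.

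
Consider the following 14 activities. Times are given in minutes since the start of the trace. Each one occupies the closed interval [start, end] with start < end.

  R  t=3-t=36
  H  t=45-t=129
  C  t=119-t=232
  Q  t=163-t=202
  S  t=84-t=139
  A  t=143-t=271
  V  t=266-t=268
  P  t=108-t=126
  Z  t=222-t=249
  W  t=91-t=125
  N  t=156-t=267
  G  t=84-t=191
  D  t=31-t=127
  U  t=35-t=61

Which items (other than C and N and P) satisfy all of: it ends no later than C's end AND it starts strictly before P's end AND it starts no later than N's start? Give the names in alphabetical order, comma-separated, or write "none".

Conditions: its end is no later than C's end (X.end <= t=232) AND its start is strictly before P's end (X.start < t=126) AND its start is no later than N's start (X.start <= t=156).
A: end t=271 <= t=232? ✗; start t=143 < t=126? ✗; start t=143 <= t=156? ✓ → no.
D: end t=127 <= t=232? ✓; start t=31 < t=126? ✓; start t=31 <= t=156? ✓ → yes.
G: end t=191 <= t=232? ✓; start t=84 < t=126? ✓; start t=84 <= t=156? ✓ → yes.
H: end t=129 <= t=232? ✓; start t=45 < t=126? ✓; start t=45 <= t=156? ✓ → yes.
Q: end t=202 <= t=232? ✓; start t=163 < t=126? ✗; start t=163 <= t=156? ✗ → no.
R: end t=36 <= t=232? ✓; start t=3 < t=126? ✓; start t=3 <= t=156? ✓ → yes.
S: end t=139 <= t=232? ✓; start t=84 < t=126? ✓; start t=84 <= t=156? ✓ → yes.
U: end t=61 <= t=232? ✓; start t=35 < t=126? ✓; start t=35 <= t=156? ✓ → yes.
V: end t=268 <= t=232? ✗; start t=266 < t=126? ✗; start t=266 <= t=156? ✗ → no.
W: end t=125 <= t=232? ✓; start t=91 < t=126? ✓; start t=91 <= t=156? ✓ → yes.
Z: end t=249 <= t=232? ✗; start t=222 < t=126? ✗; start t=222 <= t=156? ✗ → no.
Result: D, G, H, R, S, U, W.

D, G, H, R, S, U, W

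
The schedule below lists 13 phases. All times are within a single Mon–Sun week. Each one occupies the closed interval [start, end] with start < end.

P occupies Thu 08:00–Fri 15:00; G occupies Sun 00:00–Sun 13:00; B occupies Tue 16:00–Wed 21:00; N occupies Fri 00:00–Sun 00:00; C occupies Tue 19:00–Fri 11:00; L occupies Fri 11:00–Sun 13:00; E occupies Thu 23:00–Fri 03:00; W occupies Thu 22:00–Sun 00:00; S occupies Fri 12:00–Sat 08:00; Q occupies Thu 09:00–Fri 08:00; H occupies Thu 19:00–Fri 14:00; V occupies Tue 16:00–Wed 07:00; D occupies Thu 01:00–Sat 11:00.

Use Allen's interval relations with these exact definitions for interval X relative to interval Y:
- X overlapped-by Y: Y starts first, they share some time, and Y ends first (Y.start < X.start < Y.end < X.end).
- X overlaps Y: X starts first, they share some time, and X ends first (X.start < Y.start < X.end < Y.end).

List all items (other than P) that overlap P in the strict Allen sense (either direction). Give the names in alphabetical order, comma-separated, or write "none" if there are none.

Target P = [Thu 08:00, Fri 15:00].
B [Tue 16:00, Wed 21:00] → before → no.
C [Tue 19:00, Fri 11:00] → overlaps → yes.
D [Thu 01:00, Sat 11:00] → contains → no.
E [Thu 23:00, Fri 03:00] → during → no.
G [Sun 00:00, Sun 13:00] → after → no.
H [Thu 19:00, Fri 14:00] → during → no.
L [Fri 11:00, Sun 13:00] → overlapped-by → yes.
N [Fri 00:00, Sun 00:00] → overlapped-by → yes.
Q [Thu 09:00, Fri 08:00] → during → no.
S [Fri 12:00, Sat 08:00] → overlapped-by → yes.
V [Tue 16:00, Wed 07:00] → before → no.
W [Thu 22:00, Sun 00:00] → overlapped-by → yes.
Result: C, L, N, S, W.

C, L, N, S, W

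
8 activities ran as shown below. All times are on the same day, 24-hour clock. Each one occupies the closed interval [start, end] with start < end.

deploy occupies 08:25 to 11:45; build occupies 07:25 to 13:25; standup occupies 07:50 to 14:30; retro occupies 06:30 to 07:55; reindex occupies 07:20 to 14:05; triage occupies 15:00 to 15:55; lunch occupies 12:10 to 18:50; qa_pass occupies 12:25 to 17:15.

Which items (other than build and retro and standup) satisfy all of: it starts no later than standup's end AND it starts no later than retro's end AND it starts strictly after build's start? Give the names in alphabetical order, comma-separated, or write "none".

Conditions: its start is no later than standup's end (X.start <= 14:30) AND its start is no later than retro's end (X.start <= 07:55) AND its start is strictly after build's start (X.start > 07:25).
deploy: start 08:25 <= 14:30? ✓; start 08:25 <= 07:55? ✗; start 08:25 > 07:25? ✓ → no.
lunch: start 12:10 <= 14:30? ✓; start 12:10 <= 07:55? ✗; start 12:10 > 07:25? ✓ → no.
qa_pass: start 12:25 <= 14:30? ✓; start 12:25 <= 07:55? ✗; start 12:25 > 07:25? ✓ → no.
reindex: start 07:20 <= 14:30? ✓; start 07:20 <= 07:55? ✓; start 07:20 > 07:25? ✗ → no.
triage: start 15:00 <= 14:30? ✗; start 15:00 <= 07:55? ✗; start 15:00 > 07:25? ✓ → no.
Result: none.

none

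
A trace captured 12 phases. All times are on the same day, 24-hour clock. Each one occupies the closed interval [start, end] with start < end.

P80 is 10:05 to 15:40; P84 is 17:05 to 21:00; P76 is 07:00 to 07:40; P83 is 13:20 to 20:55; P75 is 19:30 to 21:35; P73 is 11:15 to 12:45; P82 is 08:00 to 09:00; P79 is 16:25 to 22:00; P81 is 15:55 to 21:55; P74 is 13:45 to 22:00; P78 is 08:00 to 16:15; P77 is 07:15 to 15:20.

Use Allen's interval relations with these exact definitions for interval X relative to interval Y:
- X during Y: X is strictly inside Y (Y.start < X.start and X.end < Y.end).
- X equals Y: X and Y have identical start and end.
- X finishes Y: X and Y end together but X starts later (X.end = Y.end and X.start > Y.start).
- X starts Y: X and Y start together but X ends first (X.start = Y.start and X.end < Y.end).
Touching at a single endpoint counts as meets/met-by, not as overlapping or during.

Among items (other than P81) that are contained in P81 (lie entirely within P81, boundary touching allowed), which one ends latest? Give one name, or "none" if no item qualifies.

P75

Target P81 = [15:55, 21:55].
P73 [11:15, 12:45] → before → excluded.
P74 [13:45, 22:00] → contains → excluded.
P75 [19:30, 21:35] → during → candidate.
P76 [07:00, 07:40] → before → excluded.
P77 [07:15, 15:20] → before → excluded.
P78 [08:00, 16:15] → overlaps → excluded.
P79 [16:25, 22:00] → overlapped-by → excluded.
P80 [10:05, 15:40] → before → excluded.
P82 [08:00, 09:00] → before → excluded.
P83 [13:20, 20:55] → overlaps → excluded.
P84 [17:05, 21:00] → during → candidate.
Among candidates, latest end is 21:35 → P75.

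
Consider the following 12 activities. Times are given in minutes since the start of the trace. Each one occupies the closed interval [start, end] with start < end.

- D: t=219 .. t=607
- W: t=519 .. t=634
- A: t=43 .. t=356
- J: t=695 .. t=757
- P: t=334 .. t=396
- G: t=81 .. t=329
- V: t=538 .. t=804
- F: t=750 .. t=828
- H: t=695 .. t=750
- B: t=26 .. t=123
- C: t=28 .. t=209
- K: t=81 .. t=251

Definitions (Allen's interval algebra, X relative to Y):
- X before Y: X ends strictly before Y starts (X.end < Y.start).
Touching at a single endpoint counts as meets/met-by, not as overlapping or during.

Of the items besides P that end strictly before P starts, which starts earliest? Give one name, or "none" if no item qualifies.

B

Target P = [t=334, t=396].
A [t=43, t=356] → overlaps → excluded.
B [t=26, t=123] → before → candidate.
C [t=28, t=209] → before → candidate.
D [t=219, t=607] → contains → excluded.
F [t=750, t=828] → after → excluded.
G [t=81, t=329] → before → candidate.
H [t=695, t=750] → after → excluded.
J [t=695, t=757] → after → excluded.
K [t=81, t=251] → before → candidate.
V [t=538, t=804] → after → excluded.
W [t=519, t=634] → after → excluded.
Among candidates, earliest start is t=26 → B.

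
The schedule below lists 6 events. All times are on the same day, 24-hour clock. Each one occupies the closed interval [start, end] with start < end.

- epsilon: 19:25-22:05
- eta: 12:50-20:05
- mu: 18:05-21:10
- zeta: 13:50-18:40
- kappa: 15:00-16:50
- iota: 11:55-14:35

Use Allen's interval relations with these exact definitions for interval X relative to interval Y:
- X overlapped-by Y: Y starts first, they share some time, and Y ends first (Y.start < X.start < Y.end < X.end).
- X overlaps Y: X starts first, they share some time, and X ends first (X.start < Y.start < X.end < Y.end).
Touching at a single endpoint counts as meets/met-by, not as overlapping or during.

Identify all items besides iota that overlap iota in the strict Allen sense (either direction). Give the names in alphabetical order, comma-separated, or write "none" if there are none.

Target iota = [11:55, 14:35].
epsilon [19:25, 22:05] → after → no.
eta [12:50, 20:05] → overlapped-by → yes.
kappa [15:00, 16:50] → after → no.
mu [18:05, 21:10] → after → no.
zeta [13:50, 18:40] → overlapped-by → yes.
Result: eta, zeta.

eta, zeta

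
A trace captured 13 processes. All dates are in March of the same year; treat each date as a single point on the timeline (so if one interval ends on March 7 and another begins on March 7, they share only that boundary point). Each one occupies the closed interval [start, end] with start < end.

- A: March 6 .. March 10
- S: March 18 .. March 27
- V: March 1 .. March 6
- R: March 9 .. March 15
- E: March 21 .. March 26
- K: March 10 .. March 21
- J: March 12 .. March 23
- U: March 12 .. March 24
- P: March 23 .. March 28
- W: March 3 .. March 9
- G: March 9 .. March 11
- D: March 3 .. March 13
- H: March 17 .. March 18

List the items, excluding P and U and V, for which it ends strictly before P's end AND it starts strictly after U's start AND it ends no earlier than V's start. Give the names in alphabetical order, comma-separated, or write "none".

E, H, S

Conditions: its end is strictly before P's end (X.end < March 28) AND its start is strictly after U's start (X.start > March 12) AND its end is no earlier than V's start (X.end >= March 1).
A: end March 10 < March 28? ✓; start March 6 > March 12? ✗; end March 10 >= March 1? ✓ → no.
D: end March 13 < March 28? ✓; start March 3 > March 12? ✗; end March 13 >= March 1? ✓ → no.
E: end March 26 < March 28? ✓; start March 21 > March 12? ✓; end March 26 >= March 1? ✓ → yes.
G: end March 11 < March 28? ✓; start March 9 > March 12? ✗; end March 11 >= March 1? ✓ → no.
H: end March 18 < March 28? ✓; start March 17 > March 12? ✓; end March 18 >= March 1? ✓ → yes.
J: end March 23 < March 28? ✓; start March 12 > March 12? ✗; end March 23 >= March 1? ✓ → no.
K: end March 21 < March 28? ✓; start March 10 > March 12? ✗; end March 21 >= March 1? ✓ → no.
R: end March 15 < March 28? ✓; start March 9 > March 12? ✗; end March 15 >= March 1? ✓ → no.
S: end March 27 < March 28? ✓; start March 18 > March 12? ✓; end March 27 >= March 1? ✓ → yes.
W: end March 9 < March 28? ✓; start March 3 > March 12? ✗; end March 9 >= March 1? ✓ → no.
Result: E, H, S.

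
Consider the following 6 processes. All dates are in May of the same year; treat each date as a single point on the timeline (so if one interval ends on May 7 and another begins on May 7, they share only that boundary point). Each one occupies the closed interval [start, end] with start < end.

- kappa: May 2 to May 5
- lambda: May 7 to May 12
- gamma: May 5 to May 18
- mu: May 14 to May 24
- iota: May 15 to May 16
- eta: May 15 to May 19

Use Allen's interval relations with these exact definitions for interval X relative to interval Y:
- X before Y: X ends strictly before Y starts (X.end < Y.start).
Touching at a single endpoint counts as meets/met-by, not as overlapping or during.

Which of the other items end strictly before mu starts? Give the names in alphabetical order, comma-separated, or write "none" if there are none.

kappa, lambda

Target mu = [May 14, May 24].
eta [May 15, May 19] → during → no.
gamma [May 5, May 18] → overlaps → no.
iota [May 15, May 16] → during → no.
kappa [May 2, May 5] → before → yes.
lambda [May 7, May 12] → before → yes.
Result: kappa, lambda.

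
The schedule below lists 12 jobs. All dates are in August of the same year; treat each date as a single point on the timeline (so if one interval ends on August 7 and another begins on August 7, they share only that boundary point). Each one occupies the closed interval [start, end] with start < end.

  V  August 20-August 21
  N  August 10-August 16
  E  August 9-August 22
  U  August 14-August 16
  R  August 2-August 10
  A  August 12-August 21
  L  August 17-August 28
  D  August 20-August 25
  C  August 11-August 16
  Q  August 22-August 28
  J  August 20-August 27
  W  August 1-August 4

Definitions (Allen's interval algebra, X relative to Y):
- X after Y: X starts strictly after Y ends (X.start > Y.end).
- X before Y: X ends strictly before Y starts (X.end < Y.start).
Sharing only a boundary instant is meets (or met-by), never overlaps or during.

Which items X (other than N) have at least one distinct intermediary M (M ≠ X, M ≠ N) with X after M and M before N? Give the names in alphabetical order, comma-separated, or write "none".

A, C, D, E, J, L, Q, U, V

Target N = [August 10, August 16].
Intermediaries M with M before N: W.
Via W — items with X after W: A, C, D, E, J, L, Q, U, V.
Union: A, C, D, E, J, L, Q, U, V.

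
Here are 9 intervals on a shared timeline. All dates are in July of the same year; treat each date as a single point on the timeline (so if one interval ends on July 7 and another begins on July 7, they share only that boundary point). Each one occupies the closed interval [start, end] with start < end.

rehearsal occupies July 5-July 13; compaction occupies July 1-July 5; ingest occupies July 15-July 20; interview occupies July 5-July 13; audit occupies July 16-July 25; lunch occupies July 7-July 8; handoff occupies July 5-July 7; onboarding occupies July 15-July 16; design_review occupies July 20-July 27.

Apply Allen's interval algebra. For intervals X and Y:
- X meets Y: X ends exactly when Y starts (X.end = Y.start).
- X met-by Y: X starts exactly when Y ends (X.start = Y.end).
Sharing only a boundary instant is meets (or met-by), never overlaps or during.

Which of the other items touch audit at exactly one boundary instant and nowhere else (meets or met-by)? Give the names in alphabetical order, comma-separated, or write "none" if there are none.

Target audit = [July 16, July 25].
compaction [July 1, July 5] → before → no.
design_review [July 20, July 27] → overlapped-by → no.
handoff [July 5, July 7] → before → no.
ingest [July 15, July 20] → overlaps → no.
interview [July 5, July 13] → before → no.
lunch [July 7, July 8] → before → no.
onboarding [July 15, July 16] → meets → yes.
rehearsal [July 5, July 13] → before → no.
Result: onboarding.

onboarding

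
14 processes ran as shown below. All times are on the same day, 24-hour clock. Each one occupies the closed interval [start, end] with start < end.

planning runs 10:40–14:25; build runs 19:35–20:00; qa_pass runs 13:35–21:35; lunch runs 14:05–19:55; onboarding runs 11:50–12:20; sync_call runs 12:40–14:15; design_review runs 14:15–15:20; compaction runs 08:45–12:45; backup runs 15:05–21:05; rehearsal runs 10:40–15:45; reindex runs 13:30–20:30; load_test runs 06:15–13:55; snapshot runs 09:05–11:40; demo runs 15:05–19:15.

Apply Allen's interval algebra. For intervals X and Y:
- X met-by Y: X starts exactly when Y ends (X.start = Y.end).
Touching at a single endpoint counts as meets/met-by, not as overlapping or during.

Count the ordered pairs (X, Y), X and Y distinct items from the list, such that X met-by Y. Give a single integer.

1

Checking all 182 ordered pairs for relation 'met-by'; matching pairs in alphabetical order:
(design_review, sync_call): design_review met-by sync_call ✓
Count: 1.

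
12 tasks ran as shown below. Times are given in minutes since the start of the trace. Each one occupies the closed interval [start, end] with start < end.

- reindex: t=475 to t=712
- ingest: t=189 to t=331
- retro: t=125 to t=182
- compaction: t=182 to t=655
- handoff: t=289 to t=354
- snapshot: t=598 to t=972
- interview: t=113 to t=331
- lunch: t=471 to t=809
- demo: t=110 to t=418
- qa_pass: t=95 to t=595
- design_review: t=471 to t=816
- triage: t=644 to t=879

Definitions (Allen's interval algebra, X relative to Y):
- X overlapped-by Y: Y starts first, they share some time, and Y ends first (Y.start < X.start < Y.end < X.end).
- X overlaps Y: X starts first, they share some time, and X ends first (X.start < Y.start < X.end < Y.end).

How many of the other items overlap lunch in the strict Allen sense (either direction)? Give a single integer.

4

Target lunch = [t=471, t=809].
compaction [t=182, t=655] → overlaps → counts.
demo [t=110, t=418] → before → no.
design_review [t=471, t=816] → started-by → no.
handoff [t=289, t=354] → before → no.
ingest [t=189, t=331] → before → no.
interview [t=113, t=331] → before → no.
qa_pass [t=95, t=595] → overlaps → counts.
reindex [t=475, t=712] → during → no.
retro [t=125, t=182] → before → no.
snapshot [t=598, t=972] → overlapped-by → counts.
triage [t=644, t=879] → overlapped-by → counts.
Total: 4.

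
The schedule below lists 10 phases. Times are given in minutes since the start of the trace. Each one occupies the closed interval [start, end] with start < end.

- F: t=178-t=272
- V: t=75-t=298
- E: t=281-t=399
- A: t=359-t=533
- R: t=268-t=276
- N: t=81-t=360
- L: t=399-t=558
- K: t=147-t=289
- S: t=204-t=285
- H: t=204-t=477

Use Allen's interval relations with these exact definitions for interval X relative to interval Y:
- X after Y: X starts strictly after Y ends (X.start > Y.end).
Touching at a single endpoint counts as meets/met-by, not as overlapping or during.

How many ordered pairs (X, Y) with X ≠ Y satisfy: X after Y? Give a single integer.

Checking all 90 ordered pairs for relation 'after'; matching pairs in alphabetical order:
(A, F): A after F ✓
(A, K): A after K ✓
(A, R): A after R ✓
(A, S): A after S ✓
(A, V): A after V ✓
(E, F): E after F ✓
(E, R): E after R ✓
(L, F): L after F ✓
(L, K): L after K ✓
(L, N): L after N ✓
(L, R): L after R ✓
(L, S): L after S ✓
(L, V): L after V ✓
Count: 13.

13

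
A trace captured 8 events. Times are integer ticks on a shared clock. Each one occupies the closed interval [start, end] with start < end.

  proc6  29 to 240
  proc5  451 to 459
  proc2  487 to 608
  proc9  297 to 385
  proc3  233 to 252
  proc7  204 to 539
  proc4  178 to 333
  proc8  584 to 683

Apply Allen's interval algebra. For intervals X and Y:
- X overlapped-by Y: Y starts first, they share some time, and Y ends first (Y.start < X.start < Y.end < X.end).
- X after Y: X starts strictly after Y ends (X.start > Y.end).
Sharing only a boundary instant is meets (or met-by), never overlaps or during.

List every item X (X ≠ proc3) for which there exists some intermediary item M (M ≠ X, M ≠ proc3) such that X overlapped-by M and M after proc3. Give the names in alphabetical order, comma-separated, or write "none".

Target proc3 = [233, 252].
Intermediaries M with M after proc3: proc2, proc5, proc8, proc9.
Via proc2 — items with X overlapped-by proc2: proc8.
Via proc5 — items with X overlapped-by proc5: none.
Via proc8 — items with X overlapped-by proc8: none.
Via proc9 — items with X overlapped-by proc9: none.
Union: proc8.

proc8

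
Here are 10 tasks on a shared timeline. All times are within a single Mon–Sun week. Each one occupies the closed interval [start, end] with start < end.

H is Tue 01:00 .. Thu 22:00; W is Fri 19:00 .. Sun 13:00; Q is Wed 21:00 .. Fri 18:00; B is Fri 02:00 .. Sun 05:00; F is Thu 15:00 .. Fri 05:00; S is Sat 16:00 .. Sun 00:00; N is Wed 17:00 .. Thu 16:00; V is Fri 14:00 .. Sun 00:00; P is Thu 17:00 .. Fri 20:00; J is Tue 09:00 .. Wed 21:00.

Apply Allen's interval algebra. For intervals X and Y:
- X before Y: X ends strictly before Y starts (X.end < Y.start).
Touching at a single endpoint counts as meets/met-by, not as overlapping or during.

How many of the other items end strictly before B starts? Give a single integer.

3

Target B = [Fri 02:00, Sun 05:00].
F [Thu 15:00, Fri 05:00] → overlaps → no.
H [Tue 01:00, Thu 22:00] → before → counts.
J [Tue 09:00, Wed 21:00] → before → counts.
N [Wed 17:00, Thu 16:00] → before → counts.
P [Thu 17:00, Fri 20:00] → overlaps → no.
Q [Wed 21:00, Fri 18:00] → overlaps → no.
S [Sat 16:00, Sun 00:00] → during → no.
V [Fri 14:00, Sun 00:00] → during → no.
W [Fri 19:00, Sun 13:00] → overlapped-by → no.
Total: 3.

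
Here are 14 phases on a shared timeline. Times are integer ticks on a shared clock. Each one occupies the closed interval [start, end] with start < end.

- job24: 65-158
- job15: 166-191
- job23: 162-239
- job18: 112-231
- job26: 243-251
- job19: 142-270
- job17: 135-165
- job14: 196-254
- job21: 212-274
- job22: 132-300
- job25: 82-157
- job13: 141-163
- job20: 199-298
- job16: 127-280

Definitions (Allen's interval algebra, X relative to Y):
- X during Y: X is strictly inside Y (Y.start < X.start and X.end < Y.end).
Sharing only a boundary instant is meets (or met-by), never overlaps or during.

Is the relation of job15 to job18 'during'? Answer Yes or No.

job15 = [166, 191], job18 = [112, 231].
Actual relation of job15 to job18: during.
Asked whether 'during' holds → Yes.

Yes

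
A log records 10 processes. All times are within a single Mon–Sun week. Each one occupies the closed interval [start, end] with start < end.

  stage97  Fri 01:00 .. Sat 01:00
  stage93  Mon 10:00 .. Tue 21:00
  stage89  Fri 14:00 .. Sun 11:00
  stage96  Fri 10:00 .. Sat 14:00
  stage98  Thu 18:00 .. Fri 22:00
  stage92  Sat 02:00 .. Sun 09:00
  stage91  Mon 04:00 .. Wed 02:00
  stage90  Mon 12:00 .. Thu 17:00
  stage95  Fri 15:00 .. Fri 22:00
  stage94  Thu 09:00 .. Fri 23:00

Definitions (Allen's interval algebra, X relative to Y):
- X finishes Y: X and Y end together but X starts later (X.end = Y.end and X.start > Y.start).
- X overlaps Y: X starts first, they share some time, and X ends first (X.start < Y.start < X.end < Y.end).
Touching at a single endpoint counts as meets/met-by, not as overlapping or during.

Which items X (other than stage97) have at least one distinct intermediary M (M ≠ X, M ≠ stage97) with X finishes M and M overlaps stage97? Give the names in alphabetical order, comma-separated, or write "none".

stage95

Target stage97 = [Fri 01:00, Sat 01:00].
Intermediaries M with M overlaps stage97: stage94, stage98.
Via stage94 — items with X finishes stage94: none.
Via stage98 — items with X finishes stage98: stage95.
Union: stage95.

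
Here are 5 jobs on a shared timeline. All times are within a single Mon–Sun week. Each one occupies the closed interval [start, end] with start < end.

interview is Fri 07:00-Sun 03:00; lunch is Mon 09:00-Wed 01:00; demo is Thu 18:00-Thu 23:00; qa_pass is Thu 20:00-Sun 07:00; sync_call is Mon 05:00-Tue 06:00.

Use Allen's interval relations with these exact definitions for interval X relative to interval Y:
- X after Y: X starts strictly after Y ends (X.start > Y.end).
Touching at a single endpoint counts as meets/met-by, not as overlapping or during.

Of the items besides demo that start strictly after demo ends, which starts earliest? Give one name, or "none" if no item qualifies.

Target demo = [Thu 18:00, Thu 23:00].
interview [Fri 07:00, Sun 03:00] → after → candidate.
lunch [Mon 09:00, Wed 01:00] → before → excluded.
qa_pass [Thu 20:00, Sun 07:00] → overlapped-by → excluded.
sync_call [Mon 05:00, Tue 06:00] → before → excluded.
Among candidates, earliest start is Fri 07:00 → interview.

interview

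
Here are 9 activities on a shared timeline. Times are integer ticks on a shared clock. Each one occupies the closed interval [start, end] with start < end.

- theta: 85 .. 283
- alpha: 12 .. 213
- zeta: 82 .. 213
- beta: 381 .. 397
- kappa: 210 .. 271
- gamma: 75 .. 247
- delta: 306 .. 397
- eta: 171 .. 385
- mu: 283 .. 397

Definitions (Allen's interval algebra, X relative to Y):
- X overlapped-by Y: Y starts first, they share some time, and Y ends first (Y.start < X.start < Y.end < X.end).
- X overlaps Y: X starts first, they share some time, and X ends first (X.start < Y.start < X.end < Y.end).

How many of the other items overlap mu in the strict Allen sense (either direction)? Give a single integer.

Target mu = [283, 397].
alpha [12, 213] → before → no.
beta [381, 397] → finishes → no.
delta [306, 397] → finishes → no.
eta [171, 385] → overlaps → counts.
gamma [75, 247] → before → no.
kappa [210, 271] → before → no.
theta [85, 283] → meets → no.
zeta [82, 213] → before → no.
Total: 1.

1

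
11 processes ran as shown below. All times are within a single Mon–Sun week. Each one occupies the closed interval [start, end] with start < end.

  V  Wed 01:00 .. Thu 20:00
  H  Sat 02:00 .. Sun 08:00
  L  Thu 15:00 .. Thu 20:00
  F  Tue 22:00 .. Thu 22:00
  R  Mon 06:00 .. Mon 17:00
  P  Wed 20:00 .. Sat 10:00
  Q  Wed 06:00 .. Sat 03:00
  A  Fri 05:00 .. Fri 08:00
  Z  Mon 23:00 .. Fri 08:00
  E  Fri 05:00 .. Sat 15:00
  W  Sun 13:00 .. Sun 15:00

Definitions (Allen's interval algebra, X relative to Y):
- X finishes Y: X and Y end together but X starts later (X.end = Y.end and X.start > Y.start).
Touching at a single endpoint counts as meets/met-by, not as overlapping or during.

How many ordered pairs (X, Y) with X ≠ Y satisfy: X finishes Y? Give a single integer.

Checking all 110 ordered pairs for relation 'finishes'; matching pairs in alphabetical order:
(A, Z): A finishes Z ✓
(L, V): L finishes V ✓
Count: 2.

2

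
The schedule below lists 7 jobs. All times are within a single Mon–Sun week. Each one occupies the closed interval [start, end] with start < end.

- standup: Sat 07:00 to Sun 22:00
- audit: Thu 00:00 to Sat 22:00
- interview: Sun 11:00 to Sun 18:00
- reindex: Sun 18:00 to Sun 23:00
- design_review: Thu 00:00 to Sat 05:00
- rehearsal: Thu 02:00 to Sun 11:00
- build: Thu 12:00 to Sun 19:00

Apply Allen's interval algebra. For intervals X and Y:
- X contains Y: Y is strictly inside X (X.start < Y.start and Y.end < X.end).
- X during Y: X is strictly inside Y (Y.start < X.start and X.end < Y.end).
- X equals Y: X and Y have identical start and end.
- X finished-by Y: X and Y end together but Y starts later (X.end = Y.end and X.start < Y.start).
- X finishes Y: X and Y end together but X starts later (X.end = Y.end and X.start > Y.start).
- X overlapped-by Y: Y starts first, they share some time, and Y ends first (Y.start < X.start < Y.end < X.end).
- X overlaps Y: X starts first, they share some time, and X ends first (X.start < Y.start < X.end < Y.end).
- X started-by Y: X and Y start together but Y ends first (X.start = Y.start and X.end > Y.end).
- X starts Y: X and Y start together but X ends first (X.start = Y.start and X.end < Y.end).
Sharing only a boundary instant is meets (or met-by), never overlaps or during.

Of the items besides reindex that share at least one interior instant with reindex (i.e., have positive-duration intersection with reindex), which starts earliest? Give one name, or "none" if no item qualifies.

build

Target reindex = [Sun 18:00, Sun 23:00].
audit [Thu 00:00, Sat 22:00] → before → excluded.
build [Thu 12:00, Sun 19:00] → overlaps → candidate.
design_review [Thu 00:00, Sat 05:00] → before → excluded.
interview [Sun 11:00, Sun 18:00] → meets → excluded.
rehearsal [Thu 02:00, Sun 11:00] → before → excluded.
standup [Sat 07:00, Sun 22:00] → overlaps → candidate.
Among candidates, earliest start is Thu 12:00 → build.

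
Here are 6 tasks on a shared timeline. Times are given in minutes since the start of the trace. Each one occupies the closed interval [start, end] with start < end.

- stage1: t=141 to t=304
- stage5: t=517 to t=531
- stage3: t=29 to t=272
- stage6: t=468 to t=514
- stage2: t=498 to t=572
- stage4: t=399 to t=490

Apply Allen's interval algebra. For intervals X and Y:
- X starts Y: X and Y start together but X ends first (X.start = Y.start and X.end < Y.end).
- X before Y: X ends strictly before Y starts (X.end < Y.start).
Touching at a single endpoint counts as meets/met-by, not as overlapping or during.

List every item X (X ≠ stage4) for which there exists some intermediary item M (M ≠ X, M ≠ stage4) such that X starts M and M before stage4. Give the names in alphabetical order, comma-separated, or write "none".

Target stage4 = [t=399, t=490].
Intermediaries M with M before stage4: stage1, stage3.
Via stage1 — items with X starts stage1: none.
Via stage3 — items with X starts stage3: none.
Union: none.

none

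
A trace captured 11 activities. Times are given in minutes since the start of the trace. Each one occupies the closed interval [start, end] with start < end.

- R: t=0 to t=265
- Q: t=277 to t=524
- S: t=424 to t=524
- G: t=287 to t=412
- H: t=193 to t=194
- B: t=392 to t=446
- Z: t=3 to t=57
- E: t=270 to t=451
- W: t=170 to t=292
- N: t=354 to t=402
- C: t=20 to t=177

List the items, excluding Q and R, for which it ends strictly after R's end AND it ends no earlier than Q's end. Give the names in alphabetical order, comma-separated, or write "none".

S

Conditions: its end is strictly after R's end (X.end > t=265) AND its end is no earlier than Q's end (X.end >= t=524).
B: end t=446 > t=265? ✓; end t=446 >= t=524? ✗ → no.
C: end t=177 > t=265? ✗; end t=177 >= t=524? ✗ → no.
E: end t=451 > t=265? ✓; end t=451 >= t=524? ✗ → no.
G: end t=412 > t=265? ✓; end t=412 >= t=524? ✗ → no.
H: end t=194 > t=265? ✗; end t=194 >= t=524? ✗ → no.
N: end t=402 > t=265? ✓; end t=402 >= t=524? ✗ → no.
S: end t=524 > t=265? ✓; end t=524 >= t=524? ✓ → yes.
W: end t=292 > t=265? ✓; end t=292 >= t=524? ✗ → no.
Z: end t=57 > t=265? ✗; end t=57 >= t=524? ✗ → no.
Result: S.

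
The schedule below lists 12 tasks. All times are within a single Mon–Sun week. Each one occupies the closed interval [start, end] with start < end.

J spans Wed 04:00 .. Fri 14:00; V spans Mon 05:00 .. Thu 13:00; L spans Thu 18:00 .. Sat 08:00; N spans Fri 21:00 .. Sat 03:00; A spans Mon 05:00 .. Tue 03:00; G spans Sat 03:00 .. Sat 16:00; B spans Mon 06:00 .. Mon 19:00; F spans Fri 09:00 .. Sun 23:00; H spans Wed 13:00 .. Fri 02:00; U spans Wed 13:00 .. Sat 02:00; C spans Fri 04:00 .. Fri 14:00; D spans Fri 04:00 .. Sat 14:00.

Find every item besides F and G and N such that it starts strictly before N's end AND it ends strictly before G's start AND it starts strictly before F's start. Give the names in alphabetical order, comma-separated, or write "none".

A, B, C, H, J, U, V

Conditions: its start is strictly before N's end (X.start < Sat 03:00) AND its end is strictly before G's start (X.end < Sat 03:00) AND its start is strictly before F's start (X.start < Fri 09:00).
A: start Mon 05:00 < Sat 03:00? ✓; end Tue 03:00 < Sat 03:00? ✓; start Mon 05:00 < Fri 09:00? ✓ → yes.
B: start Mon 06:00 < Sat 03:00? ✓; end Mon 19:00 < Sat 03:00? ✓; start Mon 06:00 < Fri 09:00? ✓ → yes.
C: start Fri 04:00 < Sat 03:00? ✓; end Fri 14:00 < Sat 03:00? ✓; start Fri 04:00 < Fri 09:00? ✓ → yes.
D: start Fri 04:00 < Sat 03:00? ✓; end Sat 14:00 < Sat 03:00? ✗; start Fri 04:00 < Fri 09:00? ✓ → no.
H: start Wed 13:00 < Sat 03:00? ✓; end Fri 02:00 < Sat 03:00? ✓; start Wed 13:00 < Fri 09:00? ✓ → yes.
J: start Wed 04:00 < Sat 03:00? ✓; end Fri 14:00 < Sat 03:00? ✓; start Wed 04:00 < Fri 09:00? ✓ → yes.
L: start Thu 18:00 < Sat 03:00? ✓; end Sat 08:00 < Sat 03:00? ✗; start Thu 18:00 < Fri 09:00? ✓ → no.
U: start Wed 13:00 < Sat 03:00? ✓; end Sat 02:00 < Sat 03:00? ✓; start Wed 13:00 < Fri 09:00? ✓ → yes.
V: start Mon 05:00 < Sat 03:00? ✓; end Thu 13:00 < Sat 03:00? ✓; start Mon 05:00 < Fri 09:00? ✓ → yes.
Result: A, B, C, H, J, U, V.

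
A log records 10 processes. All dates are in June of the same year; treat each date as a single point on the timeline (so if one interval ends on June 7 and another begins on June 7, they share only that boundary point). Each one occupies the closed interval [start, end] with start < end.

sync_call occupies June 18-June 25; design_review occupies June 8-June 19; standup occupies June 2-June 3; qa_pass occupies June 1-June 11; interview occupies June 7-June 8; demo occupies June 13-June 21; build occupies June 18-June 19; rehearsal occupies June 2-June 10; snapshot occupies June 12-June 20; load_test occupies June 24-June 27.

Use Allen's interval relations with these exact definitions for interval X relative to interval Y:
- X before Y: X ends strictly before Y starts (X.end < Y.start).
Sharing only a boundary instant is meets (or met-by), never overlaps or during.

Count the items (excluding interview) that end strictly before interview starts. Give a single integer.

Target interview = [June 7, June 8].
build [June 18, June 19] → after → no.
demo [June 13, June 21] → after → no.
design_review [June 8, June 19] → met-by → no.
load_test [June 24, June 27] → after → no.
qa_pass [June 1, June 11] → contains → no.
rehearsal [June 2, June 10] → contains → no.
snapshot [June 12, June 20] → after → no.
standup [June 2, June 3] → before → counts.
sync_call [June 18, June 25] → after → no.
Total: 1.

1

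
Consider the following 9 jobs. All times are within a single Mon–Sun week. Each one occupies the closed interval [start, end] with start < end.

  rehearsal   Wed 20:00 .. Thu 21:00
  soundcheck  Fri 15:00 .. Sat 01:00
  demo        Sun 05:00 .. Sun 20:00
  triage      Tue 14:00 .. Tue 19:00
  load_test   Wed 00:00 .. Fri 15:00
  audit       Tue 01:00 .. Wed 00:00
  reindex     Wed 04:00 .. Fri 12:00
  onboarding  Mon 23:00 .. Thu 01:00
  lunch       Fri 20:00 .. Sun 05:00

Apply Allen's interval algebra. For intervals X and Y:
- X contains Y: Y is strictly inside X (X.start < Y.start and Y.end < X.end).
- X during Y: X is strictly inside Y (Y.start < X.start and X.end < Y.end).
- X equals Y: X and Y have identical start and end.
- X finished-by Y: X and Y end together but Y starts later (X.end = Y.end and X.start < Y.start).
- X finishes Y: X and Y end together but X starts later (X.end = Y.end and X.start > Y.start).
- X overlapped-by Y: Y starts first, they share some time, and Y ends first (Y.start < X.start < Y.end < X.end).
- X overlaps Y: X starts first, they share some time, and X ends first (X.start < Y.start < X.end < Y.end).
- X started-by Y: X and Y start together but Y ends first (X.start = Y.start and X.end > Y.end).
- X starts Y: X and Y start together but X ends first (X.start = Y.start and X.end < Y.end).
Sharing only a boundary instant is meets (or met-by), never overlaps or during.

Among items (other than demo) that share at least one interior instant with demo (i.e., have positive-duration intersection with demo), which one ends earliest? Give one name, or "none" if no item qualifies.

Target demo = [Sun 05:00, Sun 20:00].
audit [Tue 01:00, Wed 00:00] → before → excluded.
load_test [Wed 00:00, Fri 15:00] → before → excluded.
lunch [Fri 20:00, Sun 05:00] → meets → excluded.
onboarding [Mon 23:00, Thu 01:00] → before → excluded.
rehearsal [Wed 20:00, Thu 21:00] → before → excluded.
reindex [Wed 04:00, Fri 12:00] → before → excluded.
soundcheck [Fri 15:00, Sat 01:00] → before → excluded.
triage [Tue 14:00, Tue 19:00] → before → excluded.
No candidates → none.

none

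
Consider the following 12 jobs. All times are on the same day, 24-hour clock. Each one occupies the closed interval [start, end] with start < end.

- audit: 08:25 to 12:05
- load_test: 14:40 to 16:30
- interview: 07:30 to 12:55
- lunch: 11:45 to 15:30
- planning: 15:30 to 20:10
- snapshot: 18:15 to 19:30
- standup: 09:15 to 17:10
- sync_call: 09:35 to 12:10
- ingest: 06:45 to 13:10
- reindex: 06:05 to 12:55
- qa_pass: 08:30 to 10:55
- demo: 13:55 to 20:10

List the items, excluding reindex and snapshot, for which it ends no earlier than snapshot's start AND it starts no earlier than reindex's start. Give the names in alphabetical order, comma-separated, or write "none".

demo, planning

Conditions: its end is no earlier than snapshot's start (X.end >= 18:15) AND its start is no earlier than reindex's start (X.start >= 06:05).
audit: end 12:05 >= 18:15? ✗; start 08:25 >= 06:05? ✓ → no.
demo: end 20:10 >= 18:15? ✓; start 13:55 >= 06:05? ✓ → yes.
ingest: end 13:10 >= 18:15? ✗; start 06:45 >= 06:05? ✓ → no.
interview: end 12:55 >= 18:15? ✗; start 07:30 >= 06:05? ✓ → no.
load_test: end 16:30 >= 18:15? ✗; start 14:40 >= 06:05? ✓ → no.
lunch: end 15:30 >= 18:15? ✗; start 11:45 >= 06:05? ✓ → no.
planning: end 20:10 >= 18:15? ✓; start 15:30 >= 06:05? ✓ → yes.
qa_pass: end 10:55 >= 18:15? ✗; start 08:30 >= 06:05? ✓ → no.
standup: end 17:10 >= 18:15? ✗; start 09:15 >= 06:05? ✓ → no.
sync_call: end 12:10 >= 18:15? ✗; start 09:35 >= 06:05? ✓ → no.
Result: demo, planning.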